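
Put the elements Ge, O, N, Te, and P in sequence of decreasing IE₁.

N is in period 2, group 15; O is in period 2, group 16; P is in period 3, group 15; Ge is in period 4, group 14; Te is in period 5, group 16.
Removing the outermost electron gets harder across a period and easier down a group.
Neither a single period nor a single group — weigh both effects.
Te > Ge: period and group pull opposite ways; the across-period shift dominates (869 vs 762 kJ/mol).
P > Te: period and group pull opposite ways; the down-group shift dominates (1012 vs 869 kJ/mol).
O > P: both effects reinforce here, so O is clearly the higher of the two.
N > O: this pair runs against the simple trend — see the exception note.
Note the exception: N has a higher first ionization energy than O, contrary to the simple trend — pairing an electron in O's 2p⁴ costs repulsion energy, so O ionizes more easily than half-filled N (2p³).
For reference (kJ/mol): N 1402, O 1314, P 1012, Ge 762, Te 869.
So from highest to lowest: N > O > P > Te > Ge.

N, O, P, Te, Ge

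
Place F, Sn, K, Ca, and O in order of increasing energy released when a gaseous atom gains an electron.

Ca < K < Sn < O < F

Electron affinity generally becomes more exothermic across a period toward the halogens and less exothermic down a group.
Here both period and group differ, so the two effects have to be weighed against each other.
K > Ca: this pair runs against the simple trend — see the exception note.
Sn > K: the two effects oppose for this pair; the across-period effect wins (107 vs 48 kJ/mol).
O > Sn: both effects reinforce here, so O is clearly the higher of the two.
F > O: F lies to the right of O in period 2, so the across-period effect alone puts F higher.
Note the exception: K has a higher electron affinity than Ca, contrary to the simple trend — adding an electron to Ca (ns²) has to open a new, higher-energy np subshell, which is unfavourable.
Approximate values (kJ/mol): O 141, F 328, K 48, Ca 2, Sn 107.
So from lowest to highest: Ca < K < Sn < O < F.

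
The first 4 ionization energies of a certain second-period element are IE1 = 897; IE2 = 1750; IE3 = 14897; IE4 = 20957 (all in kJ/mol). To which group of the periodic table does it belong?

Group 2

Look for the largest jump between consecutive ionization energies: IE3/IE2 ≈ 8.5, far larger than any earlier ratio.
That jump marks the point where a core electron is being removed. So the atom has 2 valence electrons.
A main-group element with 2 valence electrons is in group 2.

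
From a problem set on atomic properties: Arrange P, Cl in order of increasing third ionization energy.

P < Cl

The third ionization energy removes an electron from the +2 ion. For each element: P²⁺ still has 3 valence electrons; Cl²⁺ still has 5 valence electrons.
All are still removing valence electrons, so compare the +2 ions as you would atoms: IE_3 generally rises across a period (higher Z_eff) and falls down a group (larger shell), subject to the usual subshell exceptions.
Valence configurations: P²⁺ [Ne]3s²3p¹, Cl²⁺ [Ne]3s²3p³.
Tabulated IE_3 (kJ/mol): P 2914, Cl 3822.
Overall IE_3 order: P < Cl.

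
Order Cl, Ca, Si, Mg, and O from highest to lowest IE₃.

Mg > O > Ca > Cl > Si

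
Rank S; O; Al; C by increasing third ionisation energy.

Al < S < C < O

Consider each +2 ion: S²⁺ still has 4 valence electrons; O²⁺ still has 4 valence electrons; Al²⁺ still has 1 valence electron; C²⁺ still has 2 valence electrons.
All are still removing valence electrons, so compare the +2 ions as you would atoms: IE_3 generally rises across a period (higher Z_eff) and falls down a group (larger shell), subject to the usual subshell exceptions.
Valence configurations: S²⁺ [Ne]3s²3p², O²⁺ [He]2s²2p², Al²⁺ [Ne]3s¹, C²⁺ [He]2s².
Approximate IE_3 values (kJ/mol): S 3357, O 5300, Al 2745, C 4620.
So the third ionization energies run Al < S < C < O.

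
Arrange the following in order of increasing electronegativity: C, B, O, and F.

B is in period 2, group 13; C is in period 2, group 14; O is in period 2, group 16; F is in period 2, group 17.
Atoms toward the upper right of the periodic table pull bonding electrons most strongly.
All lie in period 2, so electronegativity increases left to right.
So from lowest to highest: B < C < O < F.

B < C < O < F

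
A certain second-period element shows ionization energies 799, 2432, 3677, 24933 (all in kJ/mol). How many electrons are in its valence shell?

Look for the largest jump between consecutive ionization energies: IE4/IE3 ≈ 6.8, far larger than any earlier ratio.
That jump marks the point where a core electron is being removed. So the atom has 3 valence electrons.

3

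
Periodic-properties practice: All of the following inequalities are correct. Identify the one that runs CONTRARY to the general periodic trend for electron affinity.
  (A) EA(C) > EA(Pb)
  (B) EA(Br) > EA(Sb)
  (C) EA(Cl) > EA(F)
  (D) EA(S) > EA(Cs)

The general trend: electron affinity increases across a period and decreases down a group.
(A) C (period 2, group 14) vs Pb (period 6, group 14): the stated order agrees with the simple trend.
(B) Br (period 4, group 17) vs Sb (period 5, group 15): the stated order agrees with the simple trend.
(C) Cl (period 3, group 17) vs F (period 2, group 17): the stated order contradicts the simple trend.
(D) S (period 3, group 16) vs Cs (period 6, group 1): the stated order agrees with the simple trend.
The exception is (C): F's small 2p subshell makes the incoming electron feel strong e⁻–e⁻ repulsion, so Cl actually releases more energy on gaining an electron.

(C)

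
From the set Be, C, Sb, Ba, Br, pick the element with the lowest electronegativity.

Ba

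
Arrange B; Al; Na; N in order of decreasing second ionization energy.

The second ionization energy removes an electron from the +1 ion. For each element: B⁺ still has 2 valence electrons; Al⁺ still has 2 valence electrons; Na⁺ is the bare [Ne] core; N⁺ still has 4 valence electrons.
Breaking into a closed-shell core is much more expensive than removing a leftover valence electron — Na has the largest IE_2 here.
Valence configurations: B⁺ [He]2s², Al⁺ [Ne]3s², N⁺ [He]2s²2p².
The numbers (kJ/mol): B 2427, Al 1817, Na 4562, N 2856.
Putting it together, IE_2: Al < B < N < Na.

Na > N > B > Al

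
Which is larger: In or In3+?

In

Forming In3+ removes 3 electrons from In. Fewer electrons for the same nuclear charge means less shielding and a higher Z_eff on the remaining electrons, and for main-group metals the entire outer shell is lost.
A cation is smaller than its parent atom: In3+ < In.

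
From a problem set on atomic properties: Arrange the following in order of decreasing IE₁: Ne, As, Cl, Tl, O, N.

N is in period 2, group 15; O is in period 2, group 16; Ne is in period 2, group 18; Cl is in period 3, group 17; As is in period 4, group 15; Tl is in period 6, group 13.
IE₁ increases left→right with effective nuclear charge and decreases top→bottom as the valence shell moves farther out.
Neither a single period nor a single group — weigh both effects.
As > Tl: both effects reinforce here, so As is clearly the higher of the two.
Cl > As: both effects reinforce here, so Cl is clearly the higher of the two.
O > Cl: the two effects oppose for this pair; the down-group effect wins (1314 vs 1251 kJ/mol).
N > O: this pair runs against the simple trend — see the exception note.
Ne > N: Ne lies to the right of N in period 2, so the across-period effect alone puts Ne higher.
Note the exception: N has a higher first ionization energy than O, contrary to the simple trend — pairing an electron in O's 2p⁴ costs repulsion energy, so O ionizes more easily than half-filled N (2p³).
Approximate values (kJ/mol): N 1402, O 1314, Ne 2081, Cl 1251, As 947, Tl 589.
So from highest to lowest: Ne > N > O > Cl > As > Tl.

Ne > N > O > Cl > As > Tl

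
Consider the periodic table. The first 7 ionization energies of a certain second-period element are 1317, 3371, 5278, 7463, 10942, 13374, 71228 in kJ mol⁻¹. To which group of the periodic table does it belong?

Group 16

Look for the largest jump between consecutive ionization energies: IE7/IE6 ≈ 5.3, far larger than any earlier ratio.
That jump marks the point where a core electron is being removed. So the atom has 6 valence electrons.
A main-group element with 6 valence electrons is in group 16.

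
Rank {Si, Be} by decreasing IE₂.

Consider each +1 ion: Si⁺ still has 3 valence electrons; Be⁺ still has 1 valence electron.
All are still removing valence electrons, so compare the +1 ions as you would atoms: IE_2 generally rises across a period (higher Z_eff) and falls down a group (larger shell), subject to the usual subshell exceptions.
Valence configurations: Si⁺ [Ne]3s²3p¹, Be⁺ [He]2s¹.
Tabulated IE_2 (kJ/mol): Si 1577, Be 1757.
Putting it together, IE_2: Si < Be.

Be, Si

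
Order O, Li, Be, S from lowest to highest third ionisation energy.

S < O < Li < Be

After 2 electrons have been removed, what remains? O²⁺ still has 4 valence electrons; Li²⁺ is already 1 electron into the core; Be²⁺ is the bare [He] core; S²⁺ still has 4 valence electrons.
Pulling an electron out of a noble-gas core costs far more than removing a remaining valence electron, so Li and Be sit at the high end of IE_3.
Valence configurations: O²⁺ [He]2s²2p², S²⁺ [Ne]3s²3p².
The numbers (kJ/mol): O 5300, Li 11815, Be 14849, S 3357.
Overall IE_3 order: S < O < Li < Be.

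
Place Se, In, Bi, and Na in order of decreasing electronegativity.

Se > Bi > In > Na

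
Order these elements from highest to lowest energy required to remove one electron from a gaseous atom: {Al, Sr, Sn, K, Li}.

Across a period the outer electron is held more tightly (higher IE₁); down a group it sits in a higher shell, more shielded, and comes off more easily.
Neither a single period nor a single group — weigh both effects.
Li > K: they share group 1; the group trend gives Li the larger value.
Sr > Li: period and group pull opposite ways; the across-period shift dominates (550 vs 520 kJ/mol).
Al > Sr: relative to Sr, both the across-period and down-group shifts push Al's first ionization energy up.
Sn > Al: the two effects oppose for this pair; the across-period effect wins (709 vs 578 kJ/mol).
Tabulated first ionization energy (kJ/mol): Li 520, Al 578, K 419, Sr 550, Sn 709.
So from highest to lowest: Sn > Al > Sr > Li > K.

Sn > Al > Sr > Li > K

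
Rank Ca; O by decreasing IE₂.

O > Ca

Consider each +1 ion: Ca⁺ still has 1 valence electron; O⁺ still has 5 valence electrons.
All are still removing valence electrons, so compare the +1 ions as you would atoms: IE_2 generally rises across a period (higher Z_eff) and falls down a group (larger shell), subject to the usual subshell exceptions.
Valence configurations: Ca⁺ [Ar]4s¹, O⁺ [He]2s²2p³.
Approximate IE_2 values (kJ/mol): Ca 1145, O 3388.
So the second ionization energies run Ca < O.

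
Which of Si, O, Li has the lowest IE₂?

IE_2 is the cost of taking one more electron from the +1 cation: Si⁺ still has 3 valence electrons; O⁺ still has 5 valence electrons; Li⁺ is the bare [He] core.
Pulling an electron out of a noble-gas core costs far more than removing a remaining valence electron, so Li sits at the high end of IE_2.
Valence configurations: Si⁺ [Ne]3s²3p¹, O⁺ [He]2s²2p³.
Approximate IE_2 values (kJ/mol): Si 1577, O 3388, Li 7298.
Overall IE_2 order: Si < O < Li.

Si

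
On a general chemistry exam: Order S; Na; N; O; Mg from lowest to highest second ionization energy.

After 1 electron has been removed, what remains? S⁺ still has 5 valence electrons; Na⁺ is the bare [Ne] core; N⁺ still has 4 valence electrons; O⁺ still has 5 valence electrons; Mg⁺ still has 1 valence electron.
Breaking into a closed-shell core is much more expensive than removing a leftover valence electron — Na has the largest IE_2 here.
Valence configurations: S⁺ [Ne]3s²3p³, N⁺ [He]2s²2p², O⁺ [He]2s²2p³, Mg⁺ [Ne]3s¹.
Tabulated IE_2 (kJ/mol): S 2252, Na 4562, N 2856, O 3388, Mg 1451.
So the second ionization energies run Mg < S < N < O < Na.

Mg, S, N, O, Na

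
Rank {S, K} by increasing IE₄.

S < K

The fourth ionization energy removes an electron from the +3 ion. For each element: S³⁺ still has 3 valence electrons; K³⁺ is already 2 electrons into the core.
Core electrons are held far more tightly than valence electrons, so K tops the IE_4 order.
Approximate IE_4 values (kJ/mol): S 4556, K 5877.
Putting it together, IE_4: S < K.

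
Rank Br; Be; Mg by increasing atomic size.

Be is in period 2, group 2; Mg is in period 3, group 2; Br is in period 4, group 17.
Radius decreases left→right (rising Z_eff, same n) and increases top→bottom (higher n).
These span different periods and groups, so the two trends combine.
Br > Be: the two effects oppose for this pair; the down-group effect wins (114 vs 102 pm).
Mg > Br: the two effects oppose for this pair; the across-period effect wins (139 vs 114 pm).
Approximate values (pm): Be 102, Mg 139, Br 114.
So from smallest to largest: Be < Br < Mg.

Be, Br, Mg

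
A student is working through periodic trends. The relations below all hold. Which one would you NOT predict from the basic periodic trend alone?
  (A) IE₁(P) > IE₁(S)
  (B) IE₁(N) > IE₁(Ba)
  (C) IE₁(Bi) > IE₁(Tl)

(A)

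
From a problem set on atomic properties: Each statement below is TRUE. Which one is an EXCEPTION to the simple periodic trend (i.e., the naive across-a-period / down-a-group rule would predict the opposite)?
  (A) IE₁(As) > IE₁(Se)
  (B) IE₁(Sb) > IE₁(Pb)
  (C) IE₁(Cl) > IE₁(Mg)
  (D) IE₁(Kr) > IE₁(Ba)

(A)

The general trend: first ionisation energy increases across a period and decreases down a group.
(A) As (period 4, group 15) vs Se (period 4, group 16): the stated order contradicts the simple trend.
(B) Sb (period 5, group 15) vs Pb (period 6, group 14): the stated order agrees with the simple trend.
(C) Cl (period 3, group 17) vs Mg (period 3, group 2): the stated order agrees with the simple trend.
(D) Kr (period 4, group 18) vs Ba (period 6, group 2): the stated order agrees with the simple trend.
The exception is (A): Se (4p⁴) ionizes more easily than half-filled As (4p³).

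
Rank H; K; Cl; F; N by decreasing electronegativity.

F > Cl > N > H > K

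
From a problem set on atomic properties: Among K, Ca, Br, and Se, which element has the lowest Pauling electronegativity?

K

K is in period 4, group 1; Ca is in period 4, group 2; Se is in period 4, group 16; Br is in period 4, group 17.
Smaller atoms with higher effective nuclear charge are more electronegative.
All lie in period 4, so electronegativity increases left to right.
The lowest Pauling electronegativity among these belongs to K.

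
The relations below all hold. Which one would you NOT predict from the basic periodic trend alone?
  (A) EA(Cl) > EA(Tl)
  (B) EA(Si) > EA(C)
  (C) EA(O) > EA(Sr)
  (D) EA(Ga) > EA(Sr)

(B)

The general trend: electron affinity increases across a period and decreases down a group.
(A) Cl (period 3, group 17) vs Tl (period 6, group 13): the stated order agrees with the simple trend.
(B) Si (period 3, group 14) vs C (period 2, group 14): the stated order contradicts the simple trend.
(C) O (period 2, group 16) vs Sr (period 5, group 2): the stated order agrees with the simple trend.
(D) Ga (period 4, group 13) vs Sr (period 5, group 2): the stated order agrees with the simple trend.
The exception is (B): Si's larger, more diffuse 3p orbitals accept an added electron slightly more readily than C's compact 2p.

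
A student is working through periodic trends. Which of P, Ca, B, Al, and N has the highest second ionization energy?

N

IE_2 is the cost of taking one more electron from the +1 cation: P⁺ still has 4 valence electrons; Ca⁺ still has 1 valence electron; B⁺ still has 2 valence electrons; Al⁺ still has 2 valence electrons; N⁺ still has 4 valence electrons.
All are still removing valence electrons, so compare the +1 ions as you would atoms: IE_2 generally rises across a period (higher Z_eff) and falls down a group (larger shell), subject to the usual subshell exceptions.
Valence configurations: P⁺ [Ne]3s²3p², Ca⁺ [Ar]4s¹, B⁺ [He]2s², Al⁺ [Ne]3s², N⁺ [He]2s²2p².
Approximate IE_2 values (kJ/mol): P 1907, Ca 1145, B 2427, Al 1817, N 2856.
Overall IE_2 order: Ca < Al < P < B < N.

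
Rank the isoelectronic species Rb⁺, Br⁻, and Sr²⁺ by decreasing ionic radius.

Br⁻ > Rb⁺ > Sr²⁺

All of these have 36 electrons, so size is governed by nuclear charge alone: the more protons, the stronger the pull on the same electron cloud, and the smaller the ion.
Nuclear charges: Sr²⁺ (Z=38), Rb⁺ (Z=37), Br⁻ (Z=35).
Largest to smallest: Br⁻ > Rb⁺ > Sr²⁺.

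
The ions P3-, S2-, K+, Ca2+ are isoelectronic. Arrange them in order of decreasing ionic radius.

P3- > S2- > K+ > Ca2+

All of these have 18 electrons, so size is governed by nuclear charge alone: the more protons, the stronger the pull on the same electron cloud, and the smaller the ion.
Nuclear charges: Ca2+ (Z=20), K+ (Z=19), S2- (Z=16), P3- (Z=15).
Largest to smallest: P3- > S2- > K+ > Ca2+.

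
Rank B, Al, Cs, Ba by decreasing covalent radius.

Cs, Ba, Al, B

B is in period 2, group 13; Al is in period 3, group 13; Cs is in period 6, group 1; Ba is in period 6, group 2.
Radius decreases left→right (rising Z_eff, same n) and increases top→bottom (higher n).
Neither a single period nor a single group — weigh both effects.
Al > B: they share group 13; the group trend gives Al the larger value.
Ba > Al: both effects reinforce here, so Ba is clearly the larger of the two.
Cs > Ba: both are in period 6; the period trend gives Cs the larger value.
Tabulated atomic radius (pm): B 85, Al 126, Cs 232, Ba 196.
So from largest to smallest: Cs > Ba > Al > B.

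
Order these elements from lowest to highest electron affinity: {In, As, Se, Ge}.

In < As < Ge < Se

Ge is in period 4, group 14; As is in period 4, group 15; Se is in period 4, group 16; In is in period 5, group 13.
Adding an electron releases more energy for atoms nearer the top right (short of the noble gases).
Neither a single period nor a single group — weigh both effects.
As > In: relative to In, both the across-period and down-group shifts push As's electron affinity up.
Ge > As: this pair runs against the simple trend — see the exception note.
Se > Ge: both are in period 4; the period trend gives Se the larger value.
Note the exception: Ge has a higher electron affinity than As, contrary to the simple trend — adding an electron to As's half-filled 4p³ is unfavourable, so Ge (4p²) has the more exothermic EA.
For reference (kJ/mol): Ge 119, As 78, Se 195, In 29.
So from lowest to highest: In < As < Ge < Se.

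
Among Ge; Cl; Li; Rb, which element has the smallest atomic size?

Moving right in a period, electrons are added to the same shell under a stronger nuclear pull, so atoms get smaller; moving down, a new shell is opened and atoms get larger.
Here both period and group differ, so the two effects have to be weighed against each other.
Ge > Cl: relative to Cl, both the across-period and down-group shifts push Ge's atomic radius up.
Li > Ge: the two effects oppose for this pair; the across-period effect wins (133 vs 121 pm).
Rb > Li: Rb sits below Li in group 1, so the down-group effect alone puts Rb larger.
Approximate values (pm): Li 133, Cl 99, Ge 121, Rb 210.
The smallest atomic size among these belongs to Cl.

Cl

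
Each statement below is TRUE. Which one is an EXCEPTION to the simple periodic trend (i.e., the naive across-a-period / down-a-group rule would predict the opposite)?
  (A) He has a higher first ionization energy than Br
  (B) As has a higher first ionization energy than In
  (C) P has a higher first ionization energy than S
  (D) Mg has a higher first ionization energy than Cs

The general trend: first ionization energy increases across a period and decreases down a group.
(A) He (period 1, group 18) vs Br (period 4, group 17): the stated order agrees with the simple trend.
(B) As (period 4, group 15) vs In (period 5, group 13): the stated order agrees with the simple trend.
(C) P (period 3, group 15) vs S (period 3, group 16): the stated order contradicts the simple trend.
(D) Mg (period 3, group 2) vs Cs (period 6, group 1): the stated order agrees with the simple trend.
The exception is (C): S (3p⁴) ionizes more easily than half-filled P (3p³) because the paired 3p electron in S is pushed out by e⁻–e⁻ repulsion.

(C)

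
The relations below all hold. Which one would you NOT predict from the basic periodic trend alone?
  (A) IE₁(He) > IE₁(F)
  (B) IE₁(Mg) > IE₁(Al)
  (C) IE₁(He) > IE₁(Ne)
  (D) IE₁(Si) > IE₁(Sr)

(B)

The general trend: IE₁ increases across a period and decreases down a group.
(A) He (period 1, group 18) vs F (period 2, group 17): the stated order agrees with the simple trend.
(B) Mg (period 3, group 2) vs Al (period 3, group 13): the stated order contradicts the simple trend.
(C) He (period 1, group 18) vs Ne (period 2, group 18): the stated order agrees with the simple trend.
(D) Si (period 3, group 14) vs Sr (period 5, group 2): the stated order agrees with the simple trend.
The exception is (B): Al's single 3p electron is easier to remove than one from Mg's filled 3s².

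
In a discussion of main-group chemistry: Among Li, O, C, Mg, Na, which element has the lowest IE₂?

Mg

Consider each +1 ion: Li⁺ is the bare [He] core; O⁺ still has 5 valence electrons; C⁺ still has 3 valence electrons; Mg⁺ still has 1 valence electron; Na⁺ is the bare [Ne] core.
Core electrons are held far more tightly than valence electrons, so Na and Li top the IE_2 order.
Valence configurations: O⁺ [He]2s²2p³, C⁺ [He]2s²2p¹, Mg⁺ [Ne]3s¹.
Tabulated IE_2 (kJ/mol): Li 7298, O 3388, C 2353, Mg 1451, Na 4562.
Hence IE_2: Mg < C < O < Na < Li.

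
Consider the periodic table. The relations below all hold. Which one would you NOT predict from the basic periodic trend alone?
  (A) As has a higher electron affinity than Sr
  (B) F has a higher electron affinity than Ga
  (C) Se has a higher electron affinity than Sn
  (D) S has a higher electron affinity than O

(D)

The general trend: electron affinity increases across a period and decreases down a group.
(A) As (period 4, group 15) vs Sr (period 5, group 2): the stated order agrees with the simple trend.
(B) F (period 2, group 17) vs Ga (period 4, group 13): the stated order agrees with the simple trend.
(C) Se (period 4, group 16) vs Sn (period 5, group 14): the stated order agrees with the simple trend.
(D) S (period 3, group 16) vs O (period 2, group 16): the stated order contradicts the simple trend.
The exception is (D): the compact 2p subshell of O repels the added electron more than S's larger 3p does.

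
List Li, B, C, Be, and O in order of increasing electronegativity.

Li is in period 2, group 1; Be is in period 2, group 2; B is in period 2, group 13; C is in period 2, group 14; O is in period 2, group 16.
EN rises left→right (higher Z_eff, smaller atoms) and falls top→bottom (larger, more shielded atoms).
All lie in period 2, so electronegativity increases left to right.
So from lowest to highest: Li < Be < B < C < O.

Li < Be < B < C < O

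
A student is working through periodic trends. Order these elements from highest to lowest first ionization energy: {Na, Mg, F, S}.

F is in period 2, group 17; Na is in period 3, group 1; Mg is in period 3, group 2; S is in period 3, group 16.
First ionization energy rises across a period (greater Z_eff holds electrons more tightly) and falls down a group (valence electrons are farther from the nucleus).
Here both period and group differ, so the two effects have to be weighed against each other.
Mg > Na: both are in period 3; the period trend gives Mg the larger value.
S > Mg: S lies to the right of Mg in period 3, so the across-period effect alone puts S higher.
F > S: both effects reinforce here, so F is clearly the higher of the two.
Approximate values (kJ/mol): F 1681, Na 496, Mg 738, S 1000.
So from highest to lowest: F > S > Mg > Na.

F, S, Mg, Na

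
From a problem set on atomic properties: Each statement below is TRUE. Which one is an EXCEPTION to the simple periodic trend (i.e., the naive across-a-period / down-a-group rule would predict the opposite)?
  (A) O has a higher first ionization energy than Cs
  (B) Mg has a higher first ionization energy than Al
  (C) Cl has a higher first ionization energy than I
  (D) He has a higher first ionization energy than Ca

The general trend: first ionization energy increases across a period and decreases down a group.
(A) O (period 2, group 16) vs Cs (period 6, group 1): the stated order agrees with the simple trend.
(B) Mg (period 3, group 2) vs Al (period 3, group 13): the stated order contradicts the simple trend.
(C) Cl (period 3, group 17) vs I (period 5, group 17): the stated order agrees with the simple trend.
(D) He (period 1, group 18) vs Ca (period 4, group 2): the stated order agrees with the simple trend.
The exception is (B): Al's single 3p electron is easier to remove than one from Mg's filled 3s².

(B)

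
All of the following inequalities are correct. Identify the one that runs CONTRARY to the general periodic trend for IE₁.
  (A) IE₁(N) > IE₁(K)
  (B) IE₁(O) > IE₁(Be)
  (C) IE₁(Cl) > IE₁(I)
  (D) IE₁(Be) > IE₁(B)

(D)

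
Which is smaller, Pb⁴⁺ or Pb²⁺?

Both ions have Z = 82 protons, but Pb⁴⁺ has lost more electrons, so its remaining electrons feel a larger effective nuclear charge per electron and are pulled in more tightly.
Higher positive charge → smaller ion, so Pb²⁺ > Pb⁴⁺.

Pb⁴⁺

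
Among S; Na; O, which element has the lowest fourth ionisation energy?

S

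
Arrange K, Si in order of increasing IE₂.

Si, K

The second ionization energy removes an electron from the +1 ion. For each element: K⁺ is the bare [Ar] core; Si⁺ still has 3 valence electrons.
Pulling an electron out of a noble-gas core costs far more than removing a remaining valence electron, so K sits at the high end of IE_2.
Tabulated IE_2 (kJ/mol): K 3052, Si 1577.
So the second ionization energies run Si < K.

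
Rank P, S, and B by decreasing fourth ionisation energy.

B > P > S

The fourth ionization energy removes an electron from the +3 ion. For each element: P³⁺ still has 2 valence electrons; S³⁺ still has 3 valence electrons; B³⁺ is the bare [He] core.
Core electrons are held far more tightly than valence electrons, so B tops the IE_4 order.
Valence configurations: P³⁺ [Ne]3s², S³⁺ [Ne]3s²3p¹.
S³⁺ loses a lone 3p electron whereas P³⁺ must break into a filled 3s² pair, so IE_4(P) > IE_4(S) even though S has the higher nuclear charge.
Approximate IE_4 values (kJ/mol): P 4964, S 4556, B 25026.
Overall IE_4 order: S < P < B.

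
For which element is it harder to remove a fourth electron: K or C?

IE_4 is the cost of taking one more electron from the +3 cation: K³⁺ is already 2 electrons into the core; C³⁺ still has 1 valence electron.
Usually core removal costs more than valence removal, but here the competition is close: a tightly held n=2 valence electron can cost more to remove than an n=3 core electron, so the actual values have to decide it.
Tabulated IE_4 (kJ/mol): K 5877, C 6223.
So the fourth ionization energies run K < C.

C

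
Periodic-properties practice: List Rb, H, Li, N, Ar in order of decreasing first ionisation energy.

H is in period 1, group 1; Li is in period 2, group 1; N is in period 2, group 15; Ar is in period 3, group 18; Rb is in period 5, group 1.
IE₁ increases left→right with effective nuclear charge and decreases top→bottom as the valence shell moves farther out.
Neither a single period nor a single group — weigh both effects.
Li > Rb: Li sits above Rb in group 1, so the down-group effect alone puts Li higher.
H > Li: they share group 1; the group trend gives H the larger value.
N > H: period and group pull opposite ways; the across-period shift dominates (1402 vs 1312 kJ/mol).
Ar > N: period and group pull opposite ways; the across-period shift dominates (1521 vs 1402 kJ/mol).
For reference (kJ/mol): H 1312, Li 520, N 1402, Ar 1521, Rb 403.
So from highest to lowest: Ar > N > H > Li > Rb.

Ar > N > H > Li > Rb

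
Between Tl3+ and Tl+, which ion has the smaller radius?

Both ions have Z = 81 protons, but Tl3+ has lost more electrons, so its remaining electrons feel a larger effective nuclear charge per electron and are pulled in more tightly.
Higher positive charge → smaller ion, so Tl+ > Tl3+.

Tl3+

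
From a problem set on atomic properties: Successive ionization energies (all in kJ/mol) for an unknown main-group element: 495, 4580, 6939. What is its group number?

Look for the largest jump between consecutive ionization energies: IE2/IE1 ≈ 9.3, far larger than any earlier ratio.
That jump marks the point where a core electron is being removed. So the atom has 1 valence electron.
A main-group element with 1 valence electron is in group 1.

Group 1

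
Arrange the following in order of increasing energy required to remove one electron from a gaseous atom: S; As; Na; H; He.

IE₁ increases left→right with effective nuclear charge and decreases top→bottom as the valence shell moves farther out.
Here both period and group differ, so the two effects have to be weighed against each other.
As > Na: period and group pull opposite ways; the across-period shift dominates (947 vs 496 kJ/mol).
S > As: both effects reinforce here, so S is clearly the higher of the two.
H > S: the two effects oppose for this pair; the down-group effect wins (1312 vs 1000 kJ/mol).
He > H: both are in period 1; the period trend gives He the larger value.
Tabulated first ionization energy (kJ/mol): H 1312, He 2372, Na 496, S 1000, As 947.
So from lowest to highest: Na < As < S < H < He.

Na < As < S < H < He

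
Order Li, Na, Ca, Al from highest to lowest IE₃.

Li > Na > Ca > Al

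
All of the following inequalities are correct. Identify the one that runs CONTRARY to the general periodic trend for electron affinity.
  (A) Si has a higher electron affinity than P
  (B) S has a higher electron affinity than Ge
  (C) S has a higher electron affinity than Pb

(A)

The general trend: electron affinity increases across a period and decreases down a group.
(A) Si (period 3, group 14) vs P (period 3, group 15): the stated order contradicts the simple trend.
(B) S (period 3, group 16) vs Ge (period 4, group 14): the stated order agrees with the simple trend.
(C) S (period 3, group 16) vs Pb (period 6, group 14): the stated order agrees with the simple trend.
The exception is (A): adding an electron to P's half-filled 3p³ is unfavourable, so Si (3p²) has the more exothermic EA.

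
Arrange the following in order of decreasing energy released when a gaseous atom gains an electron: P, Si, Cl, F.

F is in period 2, group 17; Si is in period 3, group 14; P is in period 3, group 15; Cl is in period 3, group 17.
Atoms with high Z_eff and room in the valence shell (especially the halogens) have the most exothermic electron affinities.
These span different periods and groups, so the two trends combine.
Si > P: this pair runs against the simple trend — see the exception note.
F > Si: both effects reinforce here, so F is clearly the higher of the two.
Cl > F: this pair runs against the simple trend — see the exception note.
Note the exception: Si has a higher electron affinity than P, contrary to the simple trend — adding an electron to P's half-filled 3p³ is unfavourable, so Si (3p²) has the more exothermic EA.
Note the exception: Cl has a higher electron affinity than F, contrary to the simple trend — F's small 2p subshell makes the incoming electron feel strong e⁻–e⁻ repulsion, so Cl actually releases more energy on gaining an electron.
Tabulated electron affinity (kJ/mol): F 328, Si 134, P 72, Cl 349.
So from highest to lowest: Cl > F > Si > P.

Cl > F > Si > P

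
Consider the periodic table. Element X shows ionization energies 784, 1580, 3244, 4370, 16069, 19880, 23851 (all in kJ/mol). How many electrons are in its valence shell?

4

Look for the largest jump between consecutive ionization energies: IE5/IE4 ≈ 3.7, far larger than any earlier ratio.
That jump marks the point where a core electron is being removed. So the atom has 4 valence electrons.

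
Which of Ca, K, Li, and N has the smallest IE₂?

After 1 electron has been removed, what remains? Ca⁺ still has 1 valence electron; K⁺ is the bare [Ar] core; Li⁺ is the bare [He] core; N⁺ still has 4 valence electrons.
Pulling an electron out of a noble-gas core costs far more than removing a remaining valence electron, so K and Li sit at the high end of IE_2.
Valence configurations: Ca⁺ [Ar]4s¹, N⁺ [He]2s²2p².
Approximate IE_2 values (kJ/mol): Ca 1145, K 3052, Li 7298, N 2856.
Overall IE_2 order: Ca < N < K < Li.

Ca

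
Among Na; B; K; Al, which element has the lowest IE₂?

Al

After 1 electron has been removed, what remains? Na⁺ is the bare [Ne] core; B⁺ still has 2 valence electrons; K⁺ is the bare [Ar] core; Al⁺ still has 2 valence electrons.
Breaking into a closed-shell core is much more expensive than removing a leftover valence electron — K and Na have the largest IE_2 here.
Valence configurations: B⁺ [He]2s², Al⁺ [Ne]3s².
Approximate IE_2 values (kJ/mol): Na 4562, B 2427, K 3052, Al 1817.
So the second ionization energies run Al < B < K < Na.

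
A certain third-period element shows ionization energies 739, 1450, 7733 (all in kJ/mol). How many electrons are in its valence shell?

2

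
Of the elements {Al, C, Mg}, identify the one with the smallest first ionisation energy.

C is in period 2, group 14; Mg is in period 3, group 2; Al is in period 3, group 13.
Across a period the outer electron is held more tightly (higher IE₁); down a group it sits in a higher shell, more shielded, and comes off more easily.
Here both period and group differ, so the two effects have to be weighed against each other.
Mg > Al: this pair runs against the simple trend — see the exception note.
C > Mg: both effects reinforce here, so C is clearly the higher of the two.
Note the exception: Mg has a higher first ionization energy than Al, contrary to the simple trend — Al's single 3p electron is easier to remove than one from Mg's filled 3s².
For reference (kJ/mol): C 1086, Mg 738, Al 578.
The smallest first ionisation energy among these belongs to Al.

Al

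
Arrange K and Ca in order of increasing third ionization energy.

K < Ca

IE_3 is the cost of taking one more electron from the +2 cation: K²⁺ is already 1 electron into the core; Ca²⁺ is the bare [Ar] core.
All of these are removing an electron from a noble-gas core or deeper; the smaller core (lower principal quantum number) is held far more tightly, and within a period the higher nuclear charge binds the same core more tightly.
Tabulated IE_3 (kJ/mol): K 4420, Ca 4912.
Putting it together, IE_3: K < Ca.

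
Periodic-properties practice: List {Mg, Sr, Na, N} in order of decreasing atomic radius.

Sr, Na, Mg, N

Moving right in a period, electrons are added to the same shell under a stronger nuclear pull, so atoms get smaller; moving down, a new shell is opened and atoms get larger.
Neither a single period nor a single group — weigh both effects.
Mg > N: relative to N, both the across-period and down-group shifts push Mg's atomic radius up.
Na > Mg: Na lies to the left of Mg in period 3, so the across-period effect alone puts Na larger.
Sr > Na: period and group pull opposite ways; the down-group shift dominates (185 vs 155 pm).
For reference (pm): N 71, Na 155, Mg 139, Sr 185.
So from largest to smallest: Sr > Na > Mg > N.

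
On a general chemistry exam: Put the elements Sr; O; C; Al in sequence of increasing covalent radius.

O < C < Al < Sr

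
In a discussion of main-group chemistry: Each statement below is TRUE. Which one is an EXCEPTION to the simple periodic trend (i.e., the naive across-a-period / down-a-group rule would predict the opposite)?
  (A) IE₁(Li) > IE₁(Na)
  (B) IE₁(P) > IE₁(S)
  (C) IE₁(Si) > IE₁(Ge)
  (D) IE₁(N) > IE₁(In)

(B)

The general trend: IE₁ increases across a period and decreases down a group.
(A) Li (period 2, group 1) vs Na (period 3, group 1): the stated order agrees with the simple trend.
(B) P (period 3, group 15) vs S (period 3, group 16): the stated order contradicts the simple trend.
(C) Si (period 3, group 14) vs Ge (period 4, group 14): the stated order agrees with the simple trend.
(D) N (period 2, group 15) vs In (period 5, group 13): the stated order agrees with the simple trend.
The exception is (B): S (3p⁴) ionizes more easily than half-filled P (3p³) because the paired 3p electron in S is pushed out by e⁻–e⁻ repulsion.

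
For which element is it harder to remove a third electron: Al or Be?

Be

The third ionization energy removes an electron from the +2 ion. For each element: Al²⁺ still has 1 valence electron; Be²⁺ is the bare [He] core.
Breaking into a closed-shell core is much more expensive than removing a leftover valence electron — Be has the largest IE_3 here.
Tabulated IE_3 (kJ/mol): Al 2745, Be 14849.
Overall IE_3 order: Al < Be.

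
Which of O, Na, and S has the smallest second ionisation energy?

Consider each +1 ion: O⁺ still has 5 valence electrons; Na⁺ is the bare [Ne] core; S⁺ still has 5 valence electrons.
Core electrons are held far more tightly than valence electrons, so Na tops the IE_2 order.
Valence configurations: O⁺ [He]2s²2p³, S⁺ [Ne]3s²3p³.
Approximate IE_2 values (kJ/mol): O 3388, Na 4562, S 2252.
Hence IE_2: S < O < Na.

S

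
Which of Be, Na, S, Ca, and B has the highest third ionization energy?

Be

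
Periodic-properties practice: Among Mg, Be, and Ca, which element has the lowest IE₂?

Ca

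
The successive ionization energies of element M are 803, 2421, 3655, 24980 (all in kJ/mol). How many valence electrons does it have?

3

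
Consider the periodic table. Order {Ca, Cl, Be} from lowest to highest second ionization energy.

Ca, Be, Cl

After 1 electron has been removed, what remains? Ca⁺ still has 1 valence electron; Cl⁺ still has 6 valence electrons; Be⁺ still has 1 valence electron.
All are still removing valence electrons, so compare the +1 ions as you would atoms: IE_2 generally rises across a period (higher Z_eff) and falls down a group (larger shell), subject to the usual subshell exceptions.
Valence configurations: Ca⁺ [Ar]4s¹, Cl⁺ [Ne]3s²3p⁴, Be⁺ [He]2s¹.
Approximate IE_2 values (kJ/mol): Ca 1145, Cl 2298, Be 1757.
So the second ionization energies run Ca < Be < Cl.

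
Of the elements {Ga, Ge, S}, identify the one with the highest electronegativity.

S

S is in period 3, group 16; Ga is in period 4, group 13; Ge is in period 4, group 14.
Smaller atoms with higher effective nuclear charge are more electronegative.
Here both period and group differ, so the two effects have to be weighed against each other.
Ge > Ga: both are in period 4; the period trend gives Ge the larger value.
S > Ge: both effects reinforce here, so S is clearly the higher of the two.
Tabulated electronegativity (Pauling): S 2.58, Ga 1.81, Ge 2.01.
The highest electronegativity among these belongs to S.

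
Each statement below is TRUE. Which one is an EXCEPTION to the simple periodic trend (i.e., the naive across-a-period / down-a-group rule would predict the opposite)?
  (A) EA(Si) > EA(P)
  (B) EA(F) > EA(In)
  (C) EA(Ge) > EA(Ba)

The general trend: electron affinity increases across a period and decreases down a group.
(A) Si (period 3, group 14) vs P (period 3, group 15): the stated order contradicts the simple trend.
(B) F (period 2, group 17) vs In (period 5, group 13): the stated order agrees with the simple trend.
(C) Ge (period 4, group 14) vs Ba (period 6, group 2): the stated order agrees with the simple trend.
The exception is (A): adding an electron to P's half-filled 3p³ is unfavourable, so Si (3p²) has the more exothermic EA.

(A)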